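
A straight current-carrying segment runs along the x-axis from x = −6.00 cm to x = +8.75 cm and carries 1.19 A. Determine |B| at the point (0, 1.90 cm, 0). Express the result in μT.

For a finite straight segment, B = (μ₀I/4πd)(sinθ₁ + sinθ₂), where θ₁, θ₂ are the angles from the perpendicular to each end.
The perpendicular distance is d = 0.019 m; the end-offsets along the wire are a = 0.06 m and b = 0.0875 m.
sinθ₁ = 0.06/√(0.06²+0.019²) = 0.9533; sinθ₂ = 0.0875/√(0.0875²+0.019²) = 0.9772.
B = (4π×10⁻⁷ × 1.19) / (4π × 0.019) × (0.9533 + 0.9772) = 1.21×10⁻⁵ T.

B ≈ 12.1 μT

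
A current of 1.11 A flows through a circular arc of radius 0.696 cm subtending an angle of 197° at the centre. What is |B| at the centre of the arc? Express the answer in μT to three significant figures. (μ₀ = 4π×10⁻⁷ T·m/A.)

B ≈ 54.8 μT

The Biot–Savart field of a circular arc at its centre is B = μ₀Iφ/(4πR), with φ = 3.438 rad.
B = (4π×10⁻⁷ × 1.11 × 3.438) / (4π × 0.00696) = 5.48×10⁻⁵ T.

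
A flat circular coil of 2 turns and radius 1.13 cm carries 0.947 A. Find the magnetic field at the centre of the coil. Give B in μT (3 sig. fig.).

B ≈ 105 μT

For an N-turn flat coil, B = Nμ₀I/(2R) with R = 0.0113 m.
B = 2 × 5.27×10⁻⁵ T = 1.05×10⁻⁴ T.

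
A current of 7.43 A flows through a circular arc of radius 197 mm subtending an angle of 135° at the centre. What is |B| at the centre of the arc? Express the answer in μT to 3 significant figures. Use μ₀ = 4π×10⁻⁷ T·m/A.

B ≈ 8.89 μT

The Biot–Savart field of a circular arc at its centre is B = μ₀Iφ/(4πR), with φ = 2.356 rad.
B = (4π×10⁻⁷ × 7.43 × 2.356) / (4π × 0.197) = 8.89×10⁻⁶ T.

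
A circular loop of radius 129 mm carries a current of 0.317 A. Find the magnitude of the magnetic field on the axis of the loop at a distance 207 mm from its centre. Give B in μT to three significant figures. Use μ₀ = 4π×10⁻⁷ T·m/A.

On the axis of a circular loop, B = μ₀IR² / [2(R²+z²)^(3/2)].
R² + z² = (0.129)² + (0.207)² = 0.05949 m², and (R²+z²)^(3/2) = 1.45×10⁻² m³.
B = (4π×10⁻⁷ × 0.317 × 0.01664) / (2 × 1.45×10⁻²) = 2.28×10⁻⁷ T.

B ≈ 0.228 μT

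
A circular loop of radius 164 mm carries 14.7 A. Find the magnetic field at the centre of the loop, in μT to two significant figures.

B ≈ 56 μT

At the centre of a circular loop the Biot–Savart law gives B = μ₀I/(2R).
B = (4π×10⁻⁷ × 14.7) / (2 × 0.164) = 5.63×10⁻⁵ T.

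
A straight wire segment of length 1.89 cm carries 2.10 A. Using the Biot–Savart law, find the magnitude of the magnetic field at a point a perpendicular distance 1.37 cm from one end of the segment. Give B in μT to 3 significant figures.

For a finite straight segment, B = (μ₀I/4πd)(sinθ₁ + sinθ₂), where θ₁, θ₂ are the angles from the perpendicular to each end.
The perpendicular foot is at one end, so the two end-offsets along the wire are 0 and L = 0.0189 m.
sinθ₁ = 0/√(0²+0.0137²) = 0.0000; sinθ₂ = 0.0189/√(0.0189²+0.0137²) = 0.8097.
B = (4π×10⁻⁷ × 2.10) / (4π × 0.0137) × (0.0000 + 0.8097) = 1.24×10⁻⁵ T.

B ≈ 12.4 μT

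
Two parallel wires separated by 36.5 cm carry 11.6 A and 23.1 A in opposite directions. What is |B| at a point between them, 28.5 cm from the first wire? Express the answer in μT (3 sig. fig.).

B ≈ 65.9 μT

Each long wire gives B = μ₀I/(2πd). Distances are d₁ = 0.285 m and d₂ = 0.08 m.
B₁ = 8.14×10⁻⁶ T, B₂ = 5.78×10⁻⁵ T.
Between antiparallel currents both contributions point the same way, so they add. B = B₁ + B₂ = 8.14×10⁻⁶ + 5.78×10⁻⁵ = 6.59×10⁻⁵ T.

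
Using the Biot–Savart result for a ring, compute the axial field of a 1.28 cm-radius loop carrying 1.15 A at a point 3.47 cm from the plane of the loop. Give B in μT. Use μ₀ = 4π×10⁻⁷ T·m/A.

On the axis of a circular loop, B = μ₀IR² / [2(R²+z²)^(3/2)].
R² + z² = (0.0128)² + (0.0347)² = 0.001368 m², and (R²+z²)^(3/2) = 5.06×10⁻⁵ m³.
B = (4π×10⁻⁷ × 1.15 × 0.0001638) / (2 × 5.06×10⁻⁵) = 2.34×10⁻⁶ T.

B ≈ 2.34 μT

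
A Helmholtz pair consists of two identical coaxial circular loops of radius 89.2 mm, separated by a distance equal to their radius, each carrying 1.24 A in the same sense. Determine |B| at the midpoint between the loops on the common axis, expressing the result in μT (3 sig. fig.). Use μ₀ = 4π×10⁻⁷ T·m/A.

Each loop contributes B = μ₀IR²/[2(R²+z²)^(3/2)] on the axis, with z measured from that loop.
Loop 1 (z = 0.0446 m): B₁ = 6.25×10⁻⁶ T. Loop 2 (z = 0.0446 m): B₂ = 6.25×10⁻⁶ T.
The fields add: B = B₁ + B₂ = 1.25×10⁻⁵ T.

B ≈ 12.5 μT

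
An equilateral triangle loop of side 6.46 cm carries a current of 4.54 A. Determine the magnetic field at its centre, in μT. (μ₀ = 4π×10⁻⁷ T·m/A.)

Each side is a finite straight segment at perpendicular distance d = a/(2 tan(π/3)) = 0.01865 m from the centre, with end-angles ±π/3.
One side contributes B₁ = (μ₀I/4πd)·2 sin(π/3) = 4.22×10⁻⁵ T.
All 3 sides add in the same direction: B = 3 × 4.22×10⁻⁵ = 1.27×10⁻⁴ T.

B ≈ 127 μT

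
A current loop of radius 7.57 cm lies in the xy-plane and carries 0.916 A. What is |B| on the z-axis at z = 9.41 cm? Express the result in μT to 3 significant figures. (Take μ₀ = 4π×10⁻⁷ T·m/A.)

B ≈ 1.87 μT

On the axis of a circular loop, B = μ₀IR² / [2(R²+z²)^(3/2)].
R² + z² = (0.0757)² + (0.0941)² = 0.01459 m², and (R²+z²)^(3/2) = 1.76×10⁻³ m³.
B = (4π×10⁻⁷ × 0.916 × 0.00573) / (2 × 1.76×10⁻³) = 1.87×10⁻⁶ T.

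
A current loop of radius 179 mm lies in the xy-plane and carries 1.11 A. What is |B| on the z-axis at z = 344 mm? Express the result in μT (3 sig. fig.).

On the axis of a circular loop, B = μ₀IR² / [2(R²+z²)^(3/2)].
R² + z² = (0.179)² + (0.344)² = 0.1504 m², and (R²+z²)^(3/2) = 5.83×10⁻² m³.
B = (4π×10⁻⁷ × 1.11 × 0.03204) / (2 × 5.83×10⁻²) = 3.83×10⁻⁷ T.

B ≈ 0.383 μT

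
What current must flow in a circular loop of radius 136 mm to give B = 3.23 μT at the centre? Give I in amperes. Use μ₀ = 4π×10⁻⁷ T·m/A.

At the centre of a circular loop B = μ₀I/(2R), so I = 2RB/μ₀.
With R = 0.136 m, I = 2 × 0.136 × 3.23×10⁻⁶ / (4π×10⁻⁷) = 0.699 A.

I ≈ 0.699 A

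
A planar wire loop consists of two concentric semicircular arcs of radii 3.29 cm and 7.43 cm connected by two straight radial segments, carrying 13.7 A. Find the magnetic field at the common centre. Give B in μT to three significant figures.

B ≈ 72.9 μT

The radial connectors point toward the centre, so dl × r̂ = 0 and they contribute nothing.
Each semicircle gives μ₀I/(4R): inner arc 1.31×10⁻⁴ T, outer arc 5.79×10⁻⁵ T.
The two arcs carry current in opposite angular senses, so their fields oppose: B = |1.31×10⁻⁴ − 5.79×10⁻⁵| = 7.29×10⁻⁵ T.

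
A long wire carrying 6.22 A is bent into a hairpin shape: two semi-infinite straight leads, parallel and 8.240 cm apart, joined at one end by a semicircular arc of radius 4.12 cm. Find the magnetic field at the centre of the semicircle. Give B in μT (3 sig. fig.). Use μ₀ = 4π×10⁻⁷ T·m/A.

B ≈ 77.6 μT

The semicircular arc contributes B_arc = μ₀I·π/(4πR) = μ₀I/(4R) = 4.74×10⁻⁵ T.
Each semi-infinite lead is at perpendicular distance R = 0.0412 m from the centre, with the perpendicular foot at its near end, so it contributes μ₀I/(4πR); both point the same way, together 3.02×10⁻⁵ T.
Arc and leads all point the same direction: B = 4.74×10⁻⁵ + 3.02×10⁻⁵ = 7.76×10⁻⁵ T.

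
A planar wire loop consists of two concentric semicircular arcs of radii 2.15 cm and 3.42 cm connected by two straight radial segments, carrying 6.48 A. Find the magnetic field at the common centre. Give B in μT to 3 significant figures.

The radial connectors point toward the centre, so dl × r̂ = 0 and they contribute nothing.
Each semicircle gives μ₀I/(4R): inner arc 9.47×10⁻⁵ T, outer arc 5.95×10⁻⁵ T.
The two arcs carry current in opposite angular senses, so their fields oppose: B = |9.47×10⁻⁵ − 5.95×10⁻⁵| = 3.52×10⁻⁵ T.

B ≈ 35.2 μT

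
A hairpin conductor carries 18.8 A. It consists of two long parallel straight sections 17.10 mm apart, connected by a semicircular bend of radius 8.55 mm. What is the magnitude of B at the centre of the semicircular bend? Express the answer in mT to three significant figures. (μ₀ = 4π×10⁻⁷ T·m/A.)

B ≈ 1.13 mT

The semicircular arc contributes B_arc = μ₀I·π/(4πR) = μ₀I/(4R) = 6.91×10⁻⁴ T.
Each semi-infinite lead is at perpendicular distance R = 0.00855 m from the centre, with the perpendicular foot at its near end, so it contributes μ₀I/(4πR); both point the same way, together 4.40×10⁻⁴ T.
Arc and leads all point the same direction: B = 6.91×10⁻⁴ + 4.40×10⁻⁴ = 1.13×10⁻³ T.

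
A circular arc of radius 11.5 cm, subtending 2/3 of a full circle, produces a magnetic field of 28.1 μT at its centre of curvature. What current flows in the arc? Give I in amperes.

For a circular arc, B = μ₀Iφ/(4πR) with φ in radians; here φ = 4.189 rad.
So I = 4πRB/(μ₀φ) = 4π × 0.115 × 2.81×10⁻⁵ / (4π×10⁻⁷ × 4.189) = 7.71 A.

I ≈ 7.71 A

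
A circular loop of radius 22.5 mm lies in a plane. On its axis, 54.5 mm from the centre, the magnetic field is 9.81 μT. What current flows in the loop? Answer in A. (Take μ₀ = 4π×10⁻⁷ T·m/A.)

I ≈ 6.32 A

On the axis of a loop, B = μ₀IR²/[2(R²+z²)^(3/2)], so I = 2B(R²+z²)^(3/2)/(μ₀R²).
R² + z² = 0.0005062 + 0.00297 = 0.003476 m²; raised to 3/2 gives 2.05×10⁻⁴ m³.
I = 2 × 9.81×10⁻⁶ × 2.05×10⁻⁴ / (1.26×10⁻⁶ × 0.0005062) = 6.32 A.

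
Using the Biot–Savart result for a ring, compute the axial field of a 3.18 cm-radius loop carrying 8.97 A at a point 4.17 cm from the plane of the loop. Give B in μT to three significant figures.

B ≈ 39.5 μT

On the axis of a circular loop, B = μ₀IR² / [2(R²+z²)^(3/2)].
R² + z² = (0.0318)² + (0.0417)² = 0.00275 m², and (R²+z²)^(3/2) = 1.44×10⁻⁴ m³.
B = (4π×10⁻⁷ × 8.97 × 0.001011) / (2 × 1.44×10⁻⁴) = 3.95×10⁻⁵ T.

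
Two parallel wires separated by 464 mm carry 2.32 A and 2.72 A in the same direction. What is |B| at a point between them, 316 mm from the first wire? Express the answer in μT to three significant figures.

B ≈ 2.21 μT

Each long wire gives B = μ₀I/(2πd). Distances are d₁ = 0.316 m and d₂ = 0.148 m.
B₁ = 1.47×10⁻⁶ T, B₂ = 3.68×10⁻⁶ T.
Between parallel currents the two contributions point in opposite directions, so they subtract. B = |B₁ − B₂| = |1.47×10⁻⁶ − 3.68×10⁻⁶| = 2.21×10⁻⁶ T.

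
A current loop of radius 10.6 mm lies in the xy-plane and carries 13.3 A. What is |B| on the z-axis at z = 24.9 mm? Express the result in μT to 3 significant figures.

B ≈ 47.4 μT

On the axis of a circular loop, B = μ₀IR² / [2(R²+z²)^(3/2)].
R² + z² = (0.0106)² + (0.0249)² = 0.0007324 m², and (R²+z²)^(3/2) = 1.98×10⁻⁵ m³.
B = (4π×10⁻⁷ × 13.3 × 0.0001124) / (2 × 1.98×10⁻⁵) = 4.74×10⁻⁵ T.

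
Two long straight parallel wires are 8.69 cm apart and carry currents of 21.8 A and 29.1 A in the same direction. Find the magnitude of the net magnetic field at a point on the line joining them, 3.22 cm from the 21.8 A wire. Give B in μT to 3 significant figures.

B ≈ 29.0 μT

Each long wire gives B = μ₀I/(2πd). Distances are d₁ = 0.0322 m and d₂ = 0.0547 m.
B₁ = 1.35×10⁻⁴ T, B₂ = 1.06×10⁻⁴ T.
Between parallel currents the two contributions point in opposite directions, so they subtract. B = |B₁ − B₂| = |1.35×10⁻⁴ − 1.06×10⁻⁴| = 2.90×10⁻⁵ T.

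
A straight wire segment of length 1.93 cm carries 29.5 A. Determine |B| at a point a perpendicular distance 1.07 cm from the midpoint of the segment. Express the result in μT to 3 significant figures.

B ≈ 369 μT

For a finite straight segment, B = (μ₀I/4πd)(sinθ₁ + sinθ₂), where θ₁, θ₂ are the angles from the perpendicular to each end.
The perpendicular from the point meets the wire at its midpoint, so each end is L/2 = 0.00965 m away along the wire.
sinθ₁ = 0.00965/√(0.00965²+0.0107²) = 0.6697; sinθ₂ = 0.00965/√(0.00965²+0.0107²) = 0.6697.
B = (4π×10⁻⁷ × 29.5) / (4π × 0.0107) × (0.6697 + 0.6697) = 3.69×10⁻⁴ T.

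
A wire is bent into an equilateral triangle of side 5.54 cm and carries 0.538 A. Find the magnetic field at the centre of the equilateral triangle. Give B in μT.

B ≈ 17.5 μT

Each side is a finite straight segment at perpendicular distance d = a/(2 tan(π/3)) = 0.01599 m from the centre, with end-angles ±π/3.
One side contributes B₁ = (μ₀I/4πd)·2 sin(π/3) = 5.83×10⁻⁶ T.
All 3 sides add in the same direction: B = 3 × 5.83×10⁻⁶ = 1.75×10⁻⁵ T.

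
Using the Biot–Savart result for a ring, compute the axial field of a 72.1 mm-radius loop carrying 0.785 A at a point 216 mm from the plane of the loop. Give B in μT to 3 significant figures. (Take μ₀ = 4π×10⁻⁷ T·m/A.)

On the axis of a circular loop, B = μ₀IR² / [2(R²+z²)^(3/2)].
R² + z² = (0.0721)² + (0.216)² = 0.05185 m², and (R²+z²)^(3/2) = 1.18×10⁻² m³.
B = (4π×10⁻⁷ × 0.785 × 0.005198) / (2 × 1.18×10⁻²) = 2.17×10⁻⁷ T.

B ≈ 0.217 μT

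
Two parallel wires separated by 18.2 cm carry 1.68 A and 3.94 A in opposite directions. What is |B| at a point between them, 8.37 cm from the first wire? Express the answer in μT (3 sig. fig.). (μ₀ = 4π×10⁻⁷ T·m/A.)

Each long wire gives B = μ₀I/(2πd). Distances are d₁ = 0.0837 m and d₂ = 0.0983 m.
B₁ = 4.01×10⁻⁶ T, B₂ = 8.02×10⁻⁶ T.
Between antiparallel currents both contributions point the same way, so they add. B = B₁ + B₂ = 4.01×10⁻⁶ + 8.02×10⁻⁶ = 1.20×10⁻⁵ T.

B ≈ 12.0 μT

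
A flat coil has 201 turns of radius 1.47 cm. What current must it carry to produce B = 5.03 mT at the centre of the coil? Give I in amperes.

I ≈ 0.585 A

For an N-turn coil, B = Nμ₀I/(2R) with R = 0.0147 m, so I = 2RB/(Nμ₀) = 2 × 0.0147 × 5.03×10⁻³ / (201 × 4π×10⁻⁷) = 0.585 A.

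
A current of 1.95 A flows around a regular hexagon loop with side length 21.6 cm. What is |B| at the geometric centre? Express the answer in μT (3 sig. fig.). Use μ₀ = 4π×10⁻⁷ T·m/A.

Each side is a finite straight segment at perpendicular distance d = a/(2 tan(π/6)) = 0.1871 m from the centre, with end-angles ±π/6.
One side contributes B₁ = (μ₀I/4πd)·2 sin(π/6) = 1.04×10⁻⁶ T.
All 6 sides add in the same direction: B = 6 × 1.04×10⁻⁶ = 6.25×10⁻⁶ T.

B ≈ 6.25 μT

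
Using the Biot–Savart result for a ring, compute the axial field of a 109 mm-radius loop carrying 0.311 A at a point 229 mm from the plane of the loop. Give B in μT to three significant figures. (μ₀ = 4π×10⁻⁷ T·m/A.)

On the axis of a circular loop, B = μ₀IR² / [2(R²+z²)^(3/2)].
R² + z² = (0.109)² + (0.229)² = 0.06432 m², and (R²+z²)^(3/2) = 1.63×10⁻² m³.
B = (4π×10⁻⁷ × 0.311 × 0.01188) / (2 × 1.63×10⁻²) = 1.42×10⁻⁷ T.

B ≈ 0.142 μT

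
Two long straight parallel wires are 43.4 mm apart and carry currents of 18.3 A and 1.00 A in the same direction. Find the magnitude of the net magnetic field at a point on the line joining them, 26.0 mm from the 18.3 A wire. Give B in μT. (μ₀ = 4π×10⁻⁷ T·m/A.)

B ≈ 129 μT

Each long wire gives B = μ₀I/(2πd). Distances are d₁ = 0.026 m and d₂ = 0.0174 m.
B₁ = 1.41×10⁻⁴ T, B₂ = 1.15×10⁻⁵ T.
Between parallel currents the two contributions point in opposite directions, so they subtract. B = |B₁ − B₂| = |1.41×10⁻⁴ − 1.15×10⁻⁵| = 1.29×10⁻⁴ T.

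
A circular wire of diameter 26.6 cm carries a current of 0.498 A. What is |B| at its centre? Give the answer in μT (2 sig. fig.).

At the centre of a circular loop the Biot–Savart law gives B = μ₀I/(2R) (so R = 0.133 m).
B = (4π×10⁻⁷ × 0.498) / (2 × 0.133) = 2.35×10⁻⁶ T.

B ≈ 2.4 μT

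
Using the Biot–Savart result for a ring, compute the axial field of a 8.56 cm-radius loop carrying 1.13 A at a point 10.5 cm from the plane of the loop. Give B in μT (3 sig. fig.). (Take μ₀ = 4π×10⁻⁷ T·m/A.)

B ≈ 2.09 μT

On the axis of a circular loop, B = μ₀IR² / [2(R²+z²)^(3/2)].
R² + z² = (0.0856)² + (0.105)² = 0.01835 m², and (R²+z²)^(3/2) = 2.49×10⁻³ m³.
B = (4π×10⁻⁷ × 1.13 × 0.007327) / (2 × 2.49×10⁻³) = 2.09×10⁻⁶ T.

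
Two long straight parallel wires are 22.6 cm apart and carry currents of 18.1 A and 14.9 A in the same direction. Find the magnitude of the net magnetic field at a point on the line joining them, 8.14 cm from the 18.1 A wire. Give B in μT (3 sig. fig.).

Each long wire gives B = μ₀I/(2πd). Distances are d₁ = 0.0814 m and d₂ = 0.1446 m.
B₁ = 4.45×10⁻⁵ T, B₂ = 2.06×10⁻⁵ T.
Between parallel currents the two contributions point in opposite directions, so they subtract. B = |B₁ − B₂| = |4.45×10⁻⁵ − 2.06×10⁻⁵| = 2.39×10⁻⁵ T.

B ≈ 23.9 μT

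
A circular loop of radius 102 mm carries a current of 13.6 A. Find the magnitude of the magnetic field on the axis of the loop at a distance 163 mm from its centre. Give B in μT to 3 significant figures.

B ≈ 12.5 μT

On the axis of a circular loop, B = μ₀IR² / [2(R²+z²)^(3/2)].
R² + z² = (0.102)² + (0.163)² = 0.03697 m², and (R²+z²)^(3/2) = 7.11×10⁻³ m³.
B = (4π×10⁻⁷ × 13.6 × 0.0104) / (2 × 7.11×10⁻³) = 1.25×10⁻⁵ T.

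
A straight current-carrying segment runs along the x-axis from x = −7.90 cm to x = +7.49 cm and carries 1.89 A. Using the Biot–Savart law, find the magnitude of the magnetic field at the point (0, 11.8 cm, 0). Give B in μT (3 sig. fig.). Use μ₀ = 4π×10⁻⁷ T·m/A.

B ≈ 1.75 μT

For a finite straight segment, B = (μ₀I/4πd)(sinθ₁ + sinθ₂), where θ₁, θ₂ are the angles from the perpendicular to each end.
The perpendicular distance is d = 0.118 m; the end-offsets along the wire are a = 0.079 m and b = 0.0749 m.
sinθ₁ = 0.079/√(0.079²+0.118²) = 0.5563; sinθ₂ = 0.0749/√(0.0749²+0.118²) = 0.5359.
B = (4π×10⁻⁷ × 1.89) / (4π × 0.118) × (0.5563 + 0.5359) = 1.75×10⁻⁶ T.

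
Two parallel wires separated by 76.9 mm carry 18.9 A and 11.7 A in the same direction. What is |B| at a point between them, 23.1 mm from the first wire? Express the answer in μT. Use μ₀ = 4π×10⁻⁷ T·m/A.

Each long wire gives B = μ₀I/(2πd). Distances are d₁ = 0.0231 m and d₂ = 0.0538 m.
B₁ = 1.64×10⁻⁴ T, B₂ = 4.35×10⁻⁵ T.
Between parallel currents the two contributions point in opposite directions, so they subtract. B = |B₁ − B₂| = |1.64×10⁻⁴ − 4.35×10⁻⁵| = 1.20×10⁻⁴ T.

B ≈ 120 μT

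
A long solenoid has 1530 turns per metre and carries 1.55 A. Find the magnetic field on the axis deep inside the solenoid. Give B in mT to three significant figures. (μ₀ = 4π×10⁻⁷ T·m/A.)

Inside a long solenoid, B = μ₀nI with n = 1530 turns/m.
B = 4π×10⁻⁷ × 1530 × 1.55 = 2.98×10⁻³ T.

B ≈ 2.98 mT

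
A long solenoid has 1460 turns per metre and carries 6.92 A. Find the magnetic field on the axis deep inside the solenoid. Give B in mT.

B ≈ 12.7 mT

Inside a long solenoid, B = μ₀nI with n = 1460 turns/m.
B = 4π×10⁻⁷ × 1460 × 6.92 = 1.27×10⁻² T.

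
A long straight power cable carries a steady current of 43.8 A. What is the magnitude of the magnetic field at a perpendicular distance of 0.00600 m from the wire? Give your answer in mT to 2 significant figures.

For an infinitely long straight wire, B = μ₀I/(2πd).
B = (4π×10⁻⁷ × 43.8) / (2π × 0.006) = 1.46×10⁻³ T.

B ≈ 1.5 mT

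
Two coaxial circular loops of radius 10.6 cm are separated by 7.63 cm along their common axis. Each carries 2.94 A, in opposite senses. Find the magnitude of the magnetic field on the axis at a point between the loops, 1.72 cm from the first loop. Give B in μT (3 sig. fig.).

B ≈ 5.15 μT

Each loop contributes B = μ₀IR²/[2(R²+z²)^(3/2)] on the axis, with z measured from that loop.
Loop 1 (z = 0.0172 m): B₁ = 1.68×10⁻⁵ T. Loop 2 (z = 0.0591 m): B₂ = 1.16×10⁻⁵ T.
The fields oppose: B = |B₁ − B₂| = 5.15×10⁻⁶ T.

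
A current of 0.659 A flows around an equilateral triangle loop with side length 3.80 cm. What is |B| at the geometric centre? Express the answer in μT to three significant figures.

Each side is a finite straight segment at perpendicular distance d = a/(2 tan(π/3)) = 0.01097 m from the centre, with end-angles ±π/3.
One side contributes B₁ = (μ₀I/4πd)·2 sin(π/3) = 1.04×10⁻⁵ T.
All 3 sides add in the same direction: B = 3 × 1.04×10⁻⁵ = 3.12×10⁻⁵ T.

B ≈ 31.2 μT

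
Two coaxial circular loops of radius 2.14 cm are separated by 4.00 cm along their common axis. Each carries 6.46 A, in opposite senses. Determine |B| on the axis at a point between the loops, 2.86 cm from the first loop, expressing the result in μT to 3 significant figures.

Each loop contributes B = μ₀IR²/[2(R²+z²)^(3/2)] on the axis, with z measured from that loop.
Loop 1 (z = 0.0286 m): B₁ = 4.08×10⁻⁵ T. Loop 2 (z = 0.0114 m): B₂ = 1.30×10⁻⁴ T.
The fields oppose: B = |B₁ − B₂| = 8.96×10⁻⁵ T.

B ≈ 89.6 μT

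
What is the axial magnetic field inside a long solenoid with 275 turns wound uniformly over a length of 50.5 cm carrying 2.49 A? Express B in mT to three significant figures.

Inside a long solenoid, B = μ₀nI with n = 544.6 turns/m.
B = 4π×10⁻⁷ × 544.6 × 2.49 = 1.70×10⁻³ T.

B ≈ 1.70 mT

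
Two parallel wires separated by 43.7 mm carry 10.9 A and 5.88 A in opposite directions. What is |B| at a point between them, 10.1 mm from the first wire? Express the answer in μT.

B ≈ 251 μT

Each long wire gives B = μ₀I/(2πd). Distances are d₁ = 0.0101 m and d₂ = 0.0336 m.
B₁ = 2.16×10⁻⁴ T, B₂ = 3.50×10⁻⁵ T.
Between antiparallel currents both contributions point the same way, so they add. B = B₁ + B₂ = 2.16×10⁻⁴ + 3.50×10⁻⁵ = 2.51×10⁻⁴ T.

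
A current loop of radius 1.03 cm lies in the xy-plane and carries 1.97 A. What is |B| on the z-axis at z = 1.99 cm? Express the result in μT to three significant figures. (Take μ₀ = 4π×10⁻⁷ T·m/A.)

B ≈ 11.7 μT

On the axis of a circular loop, B = μ₀IR² / [2(R²+z²)^(3/2)].
R² + z² = (0.0103)² + (0.0199)² = 0.0005021 m², and (R²+z²)^(3/2) = 1.13×10⁻⁵ m³.
B = (4π×10⁻⁷ × 1.97 × 0.0001061) / (2 × 1.13×10⁻⁵) = 1.17×10⁻⁵ T.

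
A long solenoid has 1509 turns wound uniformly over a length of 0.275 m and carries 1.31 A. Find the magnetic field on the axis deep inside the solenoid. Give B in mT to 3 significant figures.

B ≈ 9.03 mT

Inside a long solenoid, B = μ₀nI with n = 5487 turns/m.
B = 4π×10⁻⁷ × 5487 × 1.31 = 9.03×10⁻³ T.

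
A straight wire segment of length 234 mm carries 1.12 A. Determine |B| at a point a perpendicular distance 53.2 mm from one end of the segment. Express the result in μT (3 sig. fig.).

For a finite straight segment, B = (μ₀I/4πd)(sinθ₁ + sinθ₂), where θ₁, θ₂ are the angles from the perpendicular to each end.
The perpendicular foot is at one end, so the two end-offsets along the wire are 0 and L = 0.234 m.
sinθ₁ = 0/√(0²+0.0532²) = 0.0000; sinθ₂ = 0.234/√(0.234²+0.0532²) = 0.9751.
B = (4π×10⁻⁷ × 1.12) / (4π × 0.0532) × (0.0000 + 0.9751) = 2.05×10⁻⁶ T.

B ≈ 2.05 μT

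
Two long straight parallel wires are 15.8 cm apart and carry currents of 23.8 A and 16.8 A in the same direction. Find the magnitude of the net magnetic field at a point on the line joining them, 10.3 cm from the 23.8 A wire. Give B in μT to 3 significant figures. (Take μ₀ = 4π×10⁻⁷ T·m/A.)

Each long wire gives B = μ₀I/(2πd). Distances are d₁ = 0.103 m and d₂ = 0.055 m.
B₁ = 4.62×10⁻⁵ T, B₂ = 6.11×10⁻⁵ T.
Between parallel currents the two contributions point in opposite directions, so they subtract. B = |B₁ − B₂| = |4.62×10⁻⁵ − 6.11×10⁻⁵| = 1.49×10⁻⁵ T.

B ≈ 14.9 μT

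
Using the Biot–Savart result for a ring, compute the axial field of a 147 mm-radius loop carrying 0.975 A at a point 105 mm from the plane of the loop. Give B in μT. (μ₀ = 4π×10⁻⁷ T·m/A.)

B ≈ 2.25 μT

On the axis of a circular loop, B = μ₀IR² / [2(R²+z²)^(3/2)].
R² + z² = (0.147)² + (0.105)² = 0.03263 m², and (R²+z²)^(3/2) = 5.90×10⁻³ m³.
B = (4π×10⁻⁷ × 0.975 × 0.02161) / (2 × 5.90×10⁻³) = 2.25×10⁻⁶ T.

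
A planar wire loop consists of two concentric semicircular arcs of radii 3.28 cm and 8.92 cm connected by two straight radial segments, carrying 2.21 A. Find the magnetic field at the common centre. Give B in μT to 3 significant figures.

B ≈ 13.4 μT

The radial connectors point toward the centre, so dl × r̂ = 0 and they contribute nothing.
Each semicircle gives μ₀I/(4R): inner arc 2.12×10⁻⁵ T, outer arc 7.78×10⁻⁶ T.
The two arcs carry current in opposite angular senses, so their fields oppose: B = |2.12×10⁻⁵ − 7.78×10⁻⁶| = 1.34×10⁻⁵ T.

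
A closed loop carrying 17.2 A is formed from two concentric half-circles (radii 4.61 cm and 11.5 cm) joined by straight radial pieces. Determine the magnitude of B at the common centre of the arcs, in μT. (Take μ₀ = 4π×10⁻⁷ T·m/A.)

The radial connectors point toward the centre, so dl × r̂ = 0 and they contribute nothing.
Each semicircle gives μ₀I/(4R): inner arc 1.17×10⁻⁴ T, outer arc 4.70×10⁻⁵ T.
The two arcs carry current in opposite angular senses, so their fields oppose: B = |1.17×10⁻⁴ − 4.70×10⁻⁵| = 7.02×10⁻⁵ T.

B ≈ 70.2 μT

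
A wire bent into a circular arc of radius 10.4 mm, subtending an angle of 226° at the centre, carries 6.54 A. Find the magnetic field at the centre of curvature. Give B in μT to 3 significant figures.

The Biot–Savart field of a circular arc at its centre is B = μ₀Iφ/(4πR), with φ = 3.944 rad.
B = (4π×10⁻⁷ × 6.54 × 3.944) / (4π × 0.0104) = 2.48×10⁻⁴ T.

B ≈ 248 μT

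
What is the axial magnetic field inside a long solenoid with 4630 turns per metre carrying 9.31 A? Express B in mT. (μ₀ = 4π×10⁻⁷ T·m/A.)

Inside a long solenoid, B = μ₀nI with n = 4630 turns/m.
B = 4π×10⁻⁷ × 4630 × 9.31 = 5.42×10⁻² T.

B ≈ 54.2 mT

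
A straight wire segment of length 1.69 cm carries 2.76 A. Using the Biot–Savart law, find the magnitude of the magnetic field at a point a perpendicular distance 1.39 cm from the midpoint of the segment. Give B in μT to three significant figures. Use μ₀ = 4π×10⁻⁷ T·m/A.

B ≈ 20.6 μT

For a finite straight segment, B = (μ₀I/4πd)(sinθ₁ + sinθ₂), where θ₁, θ₂ are the angles from the perpendicular to each end.
The perpendicular from the point meets the wire at its midpoint, so each end is L/2 = 0.00845 m away along the wire.
sinθ₁ = 0.00845/√(0.00845²+0.0139²) = 0.5195; sinθ₂ = 0.00845/√(0.00845²+0.0139²) = 0.5195.
B = (4π×10⁻⁷ × 2.76) / (4π × 0.0139) × (0.5195 + 0.5195) = 2.06×10⁻⁵ T.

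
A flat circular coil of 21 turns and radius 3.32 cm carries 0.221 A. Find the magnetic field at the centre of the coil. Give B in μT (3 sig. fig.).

B ≈ 87.8 μT

For an N-turn flat coil, B = Nμ₀I/(2R) with R = 0.0332 m.
B = 21 × 4.18×10⁻⁶ T = 8.78×10⁻⁵ T.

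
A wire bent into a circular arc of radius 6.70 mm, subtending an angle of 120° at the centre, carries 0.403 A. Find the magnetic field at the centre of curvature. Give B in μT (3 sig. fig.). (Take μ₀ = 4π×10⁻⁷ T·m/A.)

The Biot–Savart field of a circular arc at its centre is B = μ₀Iφ/(4πR), with φ = 2.094 rad.
B = (4π×10⁻⁷ × 0.403 × 2.094) / (4π × 0.0067) = 1.26×10⁻⁵ T.

B ≈ 12.6 μT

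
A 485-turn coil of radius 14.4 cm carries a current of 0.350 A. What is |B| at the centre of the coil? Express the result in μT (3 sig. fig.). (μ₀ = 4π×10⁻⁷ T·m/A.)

For an N-turn flat coil, B = Nμ₀I/(2R) with R = 0.144 m.
B = 485 × 1.53×10⁻⁶ T = 7.41×10⁻⁴ T.

B ≈ 741 μT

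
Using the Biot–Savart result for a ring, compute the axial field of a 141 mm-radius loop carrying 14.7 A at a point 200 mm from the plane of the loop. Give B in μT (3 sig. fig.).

B ≈ 12.5 μT

On the axis of a circular loop, B = μ₀IR² / [2(R²+z²)^(3/2)].
R² + z² = (0.141)² + (0.2)² = 0.05988 m², and (R²+z²)^(3/2) = 1.47×10⁻² m³.
B = (4π×10⁻⁷ × 14.7 × 0.01988) / (2 × 1.47×10⁻²) = 1.25×10⁻⁵ T.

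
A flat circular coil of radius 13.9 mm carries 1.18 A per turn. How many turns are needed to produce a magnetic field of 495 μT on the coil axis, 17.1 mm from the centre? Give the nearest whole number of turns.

For an N-turn coil, B = Nμ₀IR²/[2(R²+z²)^(3/2)]. A single turn gives B₁ = 1.34×10⁻⁵ T with R = 0.0139 m, z = 0.0171 m.
N = B/B₁ = 4.95×10⁻⁴ / 1.34×10⁻⁵ = 36.98.

N = 37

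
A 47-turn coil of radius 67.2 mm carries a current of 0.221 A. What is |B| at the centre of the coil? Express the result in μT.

B ≈ 97.1 μT

For an N-turn flat coil, B = Nμ₀I/(2R) with R = 0.0672 m.
B = 47 × 2.07×10⁻⁶ T = 9.71×10⁻⁵ T.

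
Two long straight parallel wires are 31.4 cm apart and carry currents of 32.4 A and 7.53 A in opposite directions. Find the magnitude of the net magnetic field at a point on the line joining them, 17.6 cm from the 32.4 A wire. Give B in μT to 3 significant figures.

B ≈ 47.7 μT

Each long wire gives B = μ₀I/(2πd). Distances are d₁ = 0.176 m and d₂ = 0.138 m.
B₁ = 3.68×10⁻⁵ T, B₂ = 1.09×10⁻⁵ T.
Between antiparallel currents both contributions point the same way, so they add. B = B₁ + B₂ = 3.68×10⁻⁵ + 1.09×10⁻⁵ = 4.77×10⁻⁵ T.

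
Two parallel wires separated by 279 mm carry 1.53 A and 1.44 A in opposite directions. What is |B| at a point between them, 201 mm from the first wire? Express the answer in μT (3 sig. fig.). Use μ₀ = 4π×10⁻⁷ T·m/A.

Each long wire gives B = μ₀I/(2πd). Distances are d₁ = 0.201 m and d₂ = 0.078 m.
B₁ = 1.52×10⁻⁶ T, B₂ = 3.69×10⁻⁶ T.
Between antiparallel currents both contributions point the same way, so they add. B = B₁ + B₂ = 1.52×10⁻⁶ + 3.69×10⁻⁶ = 5.21×10⁻⁶ T.

B ≈ 5.21 μT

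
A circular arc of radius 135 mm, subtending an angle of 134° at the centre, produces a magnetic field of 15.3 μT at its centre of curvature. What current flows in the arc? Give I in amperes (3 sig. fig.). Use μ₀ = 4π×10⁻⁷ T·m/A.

For a circular arc, B = μ₀Iφ/(4πR) with φ in radians; here φ = 2.339 rad.
So I = 4πRB/(μ₀φ) = 4π × 0.135 × 1.53×10⁻⁵ / (4π×10⁻⁷ × 2.339) = 8.83 A.

I ≈ 8.83 A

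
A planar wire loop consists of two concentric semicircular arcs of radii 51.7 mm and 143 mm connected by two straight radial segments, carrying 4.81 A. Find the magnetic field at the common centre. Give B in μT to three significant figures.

The radial connectors point toward the centre, so dl × r̂ = 0 and they contribute nothing.
Each semicircle gives μ₀I/(4R): inner arc 2.92×10⁻⁵ T, outer arc 1.06×10⁻⁵ T.
The two arcs carry current in opposite angular senses, so their fields oppose: B = |2.92×10⁻⁵ − 1.06×10⁻⁵| = 1.87×10⁻⁵ T.

B ≈ 18.7 μT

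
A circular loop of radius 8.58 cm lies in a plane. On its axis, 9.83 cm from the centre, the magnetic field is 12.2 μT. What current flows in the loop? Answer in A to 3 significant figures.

I ≈ 5.86 A

On the axis of a loop, B = μ₀IR²/[2(R²+z²)^(3/2)], so I = 2B(R²+z²)^(3/2)/(μ₀R²).
R² + z² = 0.007362 + 0.009663 = 0.01702 m²; raised to 3/2 gives 2.22×10⁻³ m³.
I = 2 × 1.22×10⁻⁵ × 2.22×10⁻³ / (1.26×10⁻⁶ × 0.007362) = 5.86 A.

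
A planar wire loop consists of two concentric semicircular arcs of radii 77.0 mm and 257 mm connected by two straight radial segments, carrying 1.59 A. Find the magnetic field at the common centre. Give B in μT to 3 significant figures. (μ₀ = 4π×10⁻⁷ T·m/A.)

B ≈ 4.54 μT

The radial connectors point toward the centre, so dl × r̂ = 0 and they contribute nothing.
Each semicircle gives μ₀I/(4R): inner arc 6.49×10⁻⁶ T, outer arc 1.94×10⁻⁶ T.
The two arcs carry current in opposite angular senses, so their fields oppose: B = |6.49×10⁻⁶ − 1.94×10⁻⁶| = 4.54×10⁻⁶ T.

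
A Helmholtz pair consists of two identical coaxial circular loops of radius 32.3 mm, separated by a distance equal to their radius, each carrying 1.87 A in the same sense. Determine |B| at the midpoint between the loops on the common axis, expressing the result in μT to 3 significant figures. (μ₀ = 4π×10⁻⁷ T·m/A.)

B ≈ 52.1 μT

Each loop contributes B = μ₀IR²/[2(R²+z²)^(3/2)] on the axis, with z measured from that loop.
Loop 1 (z = 0.01615 m): B₁ = 2.60×10⁻⁵ T. Loop 2 (z = 0.01615 m): B₂ = 2.60×10⁻⁵ T.
The fields add: B = B₁ + B₂ = 5.21×10⁻⁵ T.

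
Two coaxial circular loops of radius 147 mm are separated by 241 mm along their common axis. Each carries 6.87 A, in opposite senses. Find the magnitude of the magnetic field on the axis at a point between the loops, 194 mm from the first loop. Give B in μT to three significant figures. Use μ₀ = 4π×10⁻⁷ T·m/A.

Each loop contributes B = μ₀IR²/[2(R²+z²)^(3/2)] on the axis, with z measured from that loop.
Loop 1 (z = 0.194 m): B₁ = 6.47×10⁻⁶ T. Loop 2 (z = 0.047 m): B₂ = 2.54×10⁻⁵ T.
The fields oppose: B = |B₁ − B₂| = 1.89×10⁻⁵ T.

B ≈ 18.9 μT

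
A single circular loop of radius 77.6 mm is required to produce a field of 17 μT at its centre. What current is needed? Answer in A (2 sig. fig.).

I ≈ 2.1 A

At the centre of a circular loop B = μ₀I/(2R), so I = 2RB/μ₀.
With R = 0.0776 m, I = 2 × 0.0776 × 1.70×10⁻⁵ / (4π×10⁻⁷) = 2.10 A.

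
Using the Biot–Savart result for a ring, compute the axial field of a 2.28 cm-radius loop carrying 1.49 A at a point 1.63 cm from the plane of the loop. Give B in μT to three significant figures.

B ≈ 22.1 μT

On the axis of a circular loop, B = μ₀IR² / [2(R²+z²)^(3/2)].
R² + z² = (0.0228)² + (0.0163)² = 0.0007855 m², and (R²+z²)^(3/2) = 2.20×10⁻⁵ m³.
B = (4π×10⁻⁷ × 1.49 × 0.0005198) / (2 × 2.20×10⁻⁵) = 2.21×10⁻⁵ T.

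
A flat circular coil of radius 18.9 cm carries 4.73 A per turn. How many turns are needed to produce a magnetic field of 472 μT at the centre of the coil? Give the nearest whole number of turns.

N = 30

For an N-turn coil, B = Nμ₀I/(2R). A single turn gives B₁ = 1.57×10⁻⁵ T with R = 0.189 m.
N = B/B₁ = 4.72×10⁻⁴ / 1.57×10⁻⁵ = 30.02.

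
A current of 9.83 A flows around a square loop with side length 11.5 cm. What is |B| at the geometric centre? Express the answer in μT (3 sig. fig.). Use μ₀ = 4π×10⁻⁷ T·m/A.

B ≈ 96.7 μT

Each side is a finite straight segment at perpendicular distance d = a/(2 tan(π/4)) = 0.0575 m from the centre, with end-angles ±π/4.
One side contributes B₁ = (μ₀I/4πd)·2 sin(π/4) = 2.42×10⁻⁵ T.
All 4 sides add in the same direction: B = 4 × 2.42×10⁻⁵ = 9.67×10⁻⁵ T.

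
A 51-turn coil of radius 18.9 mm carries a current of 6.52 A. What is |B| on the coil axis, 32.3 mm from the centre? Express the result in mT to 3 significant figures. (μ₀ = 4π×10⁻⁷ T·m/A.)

B ≈ 1.42 mT

For an N-turn flat coil, B = Nμ₀IR²/[2(R²+z²)^(3/2)] with R = 0.0189 m, z = 0.0323 m.
B = 51 × 2.79×10⁻⁵ T = 1.42×10⁻³ T.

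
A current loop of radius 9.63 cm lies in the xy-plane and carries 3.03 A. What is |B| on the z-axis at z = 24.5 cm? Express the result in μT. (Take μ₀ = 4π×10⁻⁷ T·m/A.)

On the axis of a circular loop, B = μ₀IR² / [2(R²+z²)^(3/2)].
R² + z² = (0.0963)² + (0.245)² = 0.0693 m², and (R²+z²)^(3/2) = 1.82×10⁻² m³.
B = (4π×10⁻⁷ × 3.03 × 0.009274) / (2 × 1.82×10⁻²) = 9.68×10⁻⁷ T.

B ≈ 0.968 μT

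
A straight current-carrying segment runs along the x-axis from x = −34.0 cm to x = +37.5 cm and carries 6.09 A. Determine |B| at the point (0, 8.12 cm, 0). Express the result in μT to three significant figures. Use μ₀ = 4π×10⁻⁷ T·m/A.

For a finite straight segment, B = (μ₀I/4πd)(sinθ₁ + sinθ₂), where θ₁, θ₂ are the angles from the perpendicular to each end.
The perpendicular distance is d = 0.0812 m; the end-offsets along the wire are a = 0.34 m and b = 0.375 m.
sinθ₁ = 0.34/√(0.34²+0.0812²) = 0.9726; sinθ₂ = 0.375/√(0.375²+0.0812²) = 0.9774.
B = (4π×10⁻⁷ × 6.09) / (4π × 0.0812) × (0.9726 + 0.9774) = 1.46×10⁻⁵ T.

B ≈ 14.6 μT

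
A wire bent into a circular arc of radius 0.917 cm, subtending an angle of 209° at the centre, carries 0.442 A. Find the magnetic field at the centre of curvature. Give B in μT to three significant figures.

The Biot–Savart field of a circular arc at its centre is B = μ₀Iφ/(4πR), with φ = 3.648 rad.
B = (4π×10⁻⁷ × 0.442 × 3.648) / (4π × 0.00917) = 1.76×10⁻⁵ T.

B ≈ 17.6 μT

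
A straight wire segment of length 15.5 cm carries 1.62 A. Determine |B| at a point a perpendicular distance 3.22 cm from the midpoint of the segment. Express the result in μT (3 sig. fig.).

For a finite straight segment, B = (μ₀I/4πd)(sinθ₁ + sinθ₂), where θ₁, θ₂ are the angles from the perpendicular to each end.
The perpendicular from the point meets the wire at its midpoint, so each end is L/2 = 0.0775 m away along the wire.
sinθ₁ = 0.0775/√(0.0775²+0.0322²) = 0.9235; sinθ₂ = 0.0775/√(0.0775²+0.0322²) = 0.9235.
B = (4π×10⁻⁷ × 1.62) / (4π × 0.0322) × (0.9235 + 0.9235) = 9.29×10⁻⁶ T.

B ≈ 9.29 μT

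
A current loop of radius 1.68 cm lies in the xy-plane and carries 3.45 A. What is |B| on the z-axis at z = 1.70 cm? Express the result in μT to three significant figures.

B ≈ 44.8 μT

On the axis of a circular loop, B = μ₀IR² / [2(R²+z²)^(3/2)].
R² + z² = (0.0168)² + (0.017)² = 0.0005712 m², and (R²+z²)^(3/2) = 1.37×10⁻⁵ m³.
B = (4π×10⁻⁷ × 3.45 × 0.0002822) / (2 × 1.37×10⁻⁵) = 4.48×10⁻⁵ T.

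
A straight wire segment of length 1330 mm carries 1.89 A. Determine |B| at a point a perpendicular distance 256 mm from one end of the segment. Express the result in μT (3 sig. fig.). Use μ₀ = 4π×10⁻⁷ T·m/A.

For a finite straight segment, B = (μ₀I/4πd)(sinθ₁ + sinθ₂), where θ₁, θ₂ are the angles from the perpendicular to each end.
The perpendicular foot is at one end, so the two end-offsets along the wire are 0 and L = 1.33 m.
sinθ₁ = 0/√(0²+0.256²) = 0.0000; sinθ₂ = 1.33/√(1.33²+0.256²) = 0.9820.
B = (4π×10⁻⁷ × 1.89) / (4π × 0.256) × (0.0000 + 0.9820) = 7.25×10⁻⁷ T.

B ≈ 0.725 μT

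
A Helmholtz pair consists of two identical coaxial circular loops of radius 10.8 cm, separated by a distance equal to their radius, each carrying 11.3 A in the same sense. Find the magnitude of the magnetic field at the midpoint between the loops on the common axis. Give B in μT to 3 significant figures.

Each loop contributes B = μ₀IR²/[2(R²+z²)^(3/2)] on the axis, with z measured from that loop.
Loop 1 (z = 0.054 m): B₁ = 4.70×10⁻⁵ T. Loop 2 (z = 0.054 m): B₂ = 4.70×10⁻⁵ T.
The fields add: B = B₁ + B₂ = 9.41×10⁻⁵ T.

B ≈ 94.1 μT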